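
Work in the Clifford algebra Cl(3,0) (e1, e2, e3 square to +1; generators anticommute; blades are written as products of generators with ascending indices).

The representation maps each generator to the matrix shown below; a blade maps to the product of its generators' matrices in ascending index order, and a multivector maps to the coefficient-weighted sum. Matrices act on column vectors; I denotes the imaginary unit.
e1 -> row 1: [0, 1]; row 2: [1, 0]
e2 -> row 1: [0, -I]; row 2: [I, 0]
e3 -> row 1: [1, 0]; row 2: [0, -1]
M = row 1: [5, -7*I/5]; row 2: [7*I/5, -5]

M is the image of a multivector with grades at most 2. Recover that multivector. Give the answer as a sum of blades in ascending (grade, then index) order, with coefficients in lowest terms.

Method: 1, rho(e1), rho(e2), rho(e3) form a trace-orthogonal basis of the 2x2 complex matrices (tr(X Y) = 2 if X = Y, else 0), so M = m0*1 + m1*rho(e1) + m2*rho(e2) + m3*rho(e3) with m0 = tr(M)/2 = 0, m1 = tr(M rho(e1))/2 = 0, m2 = tr(M rho(e2))/2 = 7/5, m3 = tr(M rho(e3))/2 = 5.
Multiplying table entries, the bivector images are rho(e1 e2) = I*rho(e3), rho(e1 e3) = -I*rho(e2), rho(e2 e3) = I*rho(e1); with real blade coefficients the real parts of m0..m3 are the coefficients of 1, e1, e2, e3 and the imaginary parts give the bivectors (e2 e3: Im m1, e1 e3: -Im m2, e1 e2: Im m3).
Answer: 7/5*e2 + 5*e3


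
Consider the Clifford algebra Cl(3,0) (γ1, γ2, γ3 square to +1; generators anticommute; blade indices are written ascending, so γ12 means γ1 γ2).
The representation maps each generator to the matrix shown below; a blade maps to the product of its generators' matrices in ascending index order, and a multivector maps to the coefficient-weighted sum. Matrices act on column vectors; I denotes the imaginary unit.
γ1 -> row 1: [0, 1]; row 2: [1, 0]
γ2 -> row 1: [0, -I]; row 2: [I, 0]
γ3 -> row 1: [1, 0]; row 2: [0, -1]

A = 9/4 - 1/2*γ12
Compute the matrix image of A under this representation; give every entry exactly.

Bivector images (products of the table entries): rho(γ12) = rho(γ1)rho(γ2) = row 1: [I, 0]; row 2: [0, -I].
M = (9/4)*1 + (-1/2)*rho(γ12), summed entrywise (1 is the identity matrix):
Answer: row 1: [9/4 - I/2, 0]; row 2: [0, 9/4 + I/2]


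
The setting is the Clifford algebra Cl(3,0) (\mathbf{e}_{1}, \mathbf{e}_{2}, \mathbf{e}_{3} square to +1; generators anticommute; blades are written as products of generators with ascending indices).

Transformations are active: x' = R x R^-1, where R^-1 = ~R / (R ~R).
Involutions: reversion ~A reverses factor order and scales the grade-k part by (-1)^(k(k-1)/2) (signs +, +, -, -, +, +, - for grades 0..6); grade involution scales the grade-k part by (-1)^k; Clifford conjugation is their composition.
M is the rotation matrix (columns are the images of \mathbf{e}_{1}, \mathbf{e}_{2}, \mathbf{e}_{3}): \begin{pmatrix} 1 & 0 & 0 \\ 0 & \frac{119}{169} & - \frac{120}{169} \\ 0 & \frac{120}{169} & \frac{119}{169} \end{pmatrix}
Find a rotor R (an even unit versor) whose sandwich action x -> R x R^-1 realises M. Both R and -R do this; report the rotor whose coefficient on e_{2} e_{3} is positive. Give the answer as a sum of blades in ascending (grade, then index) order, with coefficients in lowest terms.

Method: write R = a + b12*e_{1} e_{2} + b13*e_{1} e_{3} + b23*e_{2} e_{3} with a^2 + b12^2 + b13^2 + b23^2 = 1 (so R^-1 = ~R). Expanding the columns R e_j ~R gives tr M = 4a^2 - 1 and, from the antisymmetric part, M21 - M12 = -4a*b12, M13 - M31 = 4a*b13, M32 - M23 = -4a*b23.
Here tr M = \frac{407}{169}, so a^2 = (1 + tr M)/4 = \frac{144}{169} and a = ±\frac{12}{13}. Taking a = \frac{12}{13}: M21 - M12 = 0, M13 - M31 = 0, M32 - M23 = \frac{240}{169}, giving b12 = 0, b13 = 0, b23 = -\frac{5}{13}, i.e. R = \frac{12}{13} - \frac{5}{13} e_{2} e_{3}.
Its e_{2} e_{3} coefficient is negative, so report the other preimage -R.
Answer: -\frac{12}{13} + \frac{5}{13} e_{2} e_{3}. Why the constraint matters: R and -R act identically through the sandwich — M has trace \frac{407}{169} either way — so only the sign condition on e_{2} e_{3} picks one of the two preimages.


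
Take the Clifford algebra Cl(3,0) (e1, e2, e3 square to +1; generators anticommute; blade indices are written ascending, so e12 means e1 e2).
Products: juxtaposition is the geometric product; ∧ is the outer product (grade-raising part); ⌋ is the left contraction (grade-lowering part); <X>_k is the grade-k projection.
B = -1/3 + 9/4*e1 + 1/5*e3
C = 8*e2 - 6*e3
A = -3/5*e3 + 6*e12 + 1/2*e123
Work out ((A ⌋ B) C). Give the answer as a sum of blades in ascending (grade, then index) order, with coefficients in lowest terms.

step 1: -3/25
step 2: -24/25*e2 + 18/25*e3
Answer: -24/25*e2 + 18/25*e3


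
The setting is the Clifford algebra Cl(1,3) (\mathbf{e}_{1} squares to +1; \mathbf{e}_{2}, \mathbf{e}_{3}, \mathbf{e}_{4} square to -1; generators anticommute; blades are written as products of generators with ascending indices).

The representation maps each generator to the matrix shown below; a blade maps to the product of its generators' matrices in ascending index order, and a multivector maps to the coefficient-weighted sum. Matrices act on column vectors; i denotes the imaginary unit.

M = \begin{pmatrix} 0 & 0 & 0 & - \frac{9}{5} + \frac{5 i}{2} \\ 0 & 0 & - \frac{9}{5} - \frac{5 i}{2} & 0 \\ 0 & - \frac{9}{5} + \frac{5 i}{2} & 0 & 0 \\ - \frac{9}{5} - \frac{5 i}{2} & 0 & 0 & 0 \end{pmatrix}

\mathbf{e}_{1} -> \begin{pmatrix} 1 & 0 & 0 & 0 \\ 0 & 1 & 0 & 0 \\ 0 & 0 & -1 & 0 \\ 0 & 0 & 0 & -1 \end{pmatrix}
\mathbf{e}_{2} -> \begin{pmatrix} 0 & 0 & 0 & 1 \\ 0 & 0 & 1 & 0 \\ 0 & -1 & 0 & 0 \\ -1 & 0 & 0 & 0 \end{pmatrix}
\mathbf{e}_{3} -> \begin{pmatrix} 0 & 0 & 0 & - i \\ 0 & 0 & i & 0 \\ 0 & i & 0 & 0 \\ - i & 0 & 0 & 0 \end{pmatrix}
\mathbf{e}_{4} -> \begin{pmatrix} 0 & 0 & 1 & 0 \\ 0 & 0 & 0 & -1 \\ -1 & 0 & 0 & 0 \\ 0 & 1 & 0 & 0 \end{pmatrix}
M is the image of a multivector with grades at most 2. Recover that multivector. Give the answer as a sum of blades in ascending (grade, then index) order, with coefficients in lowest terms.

Method: the blade images are trace-orthogonal — tr(rho(e_A) rho(e_B)^-1) = 4 if A = B and 0 otherwise — and rho(e_A)^-1 = (e_A)^2 * rho(e_A) with (e_A)^2 = +1 or -1, so the coefficient of e_A in the preimage is (e_A)^2 * tr(M rho(e_A))/4.
Nonzero projections over blades of grade <= 2: e_{1} e_{2}: (e_{1} e_{2})^2 = +1, tr(M rho(e_{1} e_{2})) = - \frac{36}{5}, coefficient -\frac{9}{5}; e_{1} e_{3}: (e_{1} e_{3})^2 = +1, tr(M rho(e_{1} e_{3})) = -10, coefficient -\frac{5}{2}. Every other blade of grade <= 2 projects to 0.
Answer: -\frac{9}{5} e_{1} e_{2} - \frac{5}{2} e_{1} e_{3}


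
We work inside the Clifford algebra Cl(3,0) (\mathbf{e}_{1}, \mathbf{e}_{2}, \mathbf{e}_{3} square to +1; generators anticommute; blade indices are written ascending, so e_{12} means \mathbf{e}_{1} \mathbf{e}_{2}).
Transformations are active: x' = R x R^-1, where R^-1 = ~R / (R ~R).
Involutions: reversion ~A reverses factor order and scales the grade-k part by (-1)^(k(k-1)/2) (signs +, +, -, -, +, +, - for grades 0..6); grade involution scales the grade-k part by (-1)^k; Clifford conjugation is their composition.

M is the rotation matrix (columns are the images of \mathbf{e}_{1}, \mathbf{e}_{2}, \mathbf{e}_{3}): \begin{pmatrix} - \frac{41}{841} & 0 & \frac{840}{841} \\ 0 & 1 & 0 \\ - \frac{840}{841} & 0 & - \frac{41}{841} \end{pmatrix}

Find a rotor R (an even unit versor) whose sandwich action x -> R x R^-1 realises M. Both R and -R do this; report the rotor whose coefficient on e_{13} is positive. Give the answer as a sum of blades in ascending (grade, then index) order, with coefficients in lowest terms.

Method: write R = a + b12*e_{12} + b13*e_{13} + b23*e_{23} with a^2 + b12^2 + b13^2 + b23^2 = 1 (so R^-1 = ~R). Expanding the columns R e_j ~R gives tr M = 4a^2 - 1 and, from the antisymmetric part, M21 - M12 = -4a*b12, M13 - M31 = 4a*b13, M32 - M23 = -4a*b23.
Here tr M = \frac{759}{841}, so a^2 = (1 + tr M)/4 = \frac{400}{841} and a = ±\frac{20}{29}. Taking a = \frac{20}{29}: M21 - M12 = 0, M13 - M31 = \frac{1680}{841}, M32 - M23 = 0, giving b12 = 0, b13 = \frac{21}{29}, b23 = 0, i.e. R = \frac{20}{29} + \frac{21}{29} e_{13}.
Its e_{13} coefficient is already positive.
Answer: \frac{20}{29} + \frac{21}{29} e_{13}. Why the constraint matters: R and -R act identically through the sandwich — M has trace \frac{759}{841} either way — so only the sign condition on e_{13} picks one of the two preimages.


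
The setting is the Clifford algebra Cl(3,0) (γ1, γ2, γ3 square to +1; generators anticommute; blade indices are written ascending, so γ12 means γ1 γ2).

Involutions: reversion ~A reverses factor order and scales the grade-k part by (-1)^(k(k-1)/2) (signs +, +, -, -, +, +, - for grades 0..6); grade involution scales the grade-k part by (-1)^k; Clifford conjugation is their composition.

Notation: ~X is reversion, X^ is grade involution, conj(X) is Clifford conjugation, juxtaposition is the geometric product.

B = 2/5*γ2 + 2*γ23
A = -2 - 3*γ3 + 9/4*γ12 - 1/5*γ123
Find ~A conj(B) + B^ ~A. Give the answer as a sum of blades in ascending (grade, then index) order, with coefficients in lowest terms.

first term: 13/10*γ1 - 26/5*γ2 + 229/50*γ13 + 14/5*γ23
second term: -13/10*γ1 - 26/5*γ2 + 229/50*γ13 - 14/5*γ23
Answer: -52/5*γ2 + 229/25*γ13


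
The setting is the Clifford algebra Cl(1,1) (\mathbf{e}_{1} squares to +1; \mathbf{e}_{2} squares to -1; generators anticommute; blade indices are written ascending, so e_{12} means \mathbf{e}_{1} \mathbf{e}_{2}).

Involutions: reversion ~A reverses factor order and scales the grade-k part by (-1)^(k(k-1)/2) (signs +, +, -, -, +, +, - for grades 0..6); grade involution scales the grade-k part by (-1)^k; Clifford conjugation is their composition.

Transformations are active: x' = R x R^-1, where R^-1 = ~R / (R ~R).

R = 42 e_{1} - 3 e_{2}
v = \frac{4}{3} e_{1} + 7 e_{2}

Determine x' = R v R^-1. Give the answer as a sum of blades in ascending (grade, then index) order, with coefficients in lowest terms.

~R = 42 e_{1} - 3 e_{2}, and R ~R = 1755, so R^-1 = ~R / (1755).
R v = 77 + 298 e_{12}
Answer: \frac{1376}{585} e_{1} - \frac{4249}{585} e_{2}


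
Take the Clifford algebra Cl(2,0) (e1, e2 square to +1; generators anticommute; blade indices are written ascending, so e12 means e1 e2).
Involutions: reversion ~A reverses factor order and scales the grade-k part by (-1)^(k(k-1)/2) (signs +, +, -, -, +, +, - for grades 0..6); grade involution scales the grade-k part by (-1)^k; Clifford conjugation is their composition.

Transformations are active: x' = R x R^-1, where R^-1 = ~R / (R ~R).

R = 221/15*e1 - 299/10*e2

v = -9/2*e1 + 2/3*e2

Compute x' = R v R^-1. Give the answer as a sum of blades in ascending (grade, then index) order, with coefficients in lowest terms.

~R = 221/15*e1 - 299/10*e2, and R ~R = 999973/900, so R^-1 = ~R / (999973/900).
R v = -2587/30 - 22451/180*e12
Answer: 26189/11834*e1 + 70552/17751*e2


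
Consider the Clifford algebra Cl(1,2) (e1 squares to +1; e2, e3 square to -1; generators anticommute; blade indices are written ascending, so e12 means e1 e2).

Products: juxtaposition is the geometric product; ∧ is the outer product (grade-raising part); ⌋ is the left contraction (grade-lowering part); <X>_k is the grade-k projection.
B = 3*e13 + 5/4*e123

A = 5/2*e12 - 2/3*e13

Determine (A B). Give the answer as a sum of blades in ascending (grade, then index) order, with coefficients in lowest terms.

step 1: -2 + 5/6*e2 + 25/8*e3 - 15/2*e23
Answer: -2 + 5/6*e2 + 25/8*e3 - 15/2*e23


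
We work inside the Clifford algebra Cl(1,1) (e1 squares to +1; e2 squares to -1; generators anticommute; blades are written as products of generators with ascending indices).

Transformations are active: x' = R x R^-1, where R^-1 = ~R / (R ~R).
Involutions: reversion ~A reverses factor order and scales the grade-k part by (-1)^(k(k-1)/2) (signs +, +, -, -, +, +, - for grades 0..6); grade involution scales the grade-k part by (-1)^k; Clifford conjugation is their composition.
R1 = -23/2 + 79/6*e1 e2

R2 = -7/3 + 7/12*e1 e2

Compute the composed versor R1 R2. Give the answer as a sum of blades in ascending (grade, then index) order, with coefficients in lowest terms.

Distribute over the terms of R1 (each basis-blade product reordered to ascending indices, repeated generators contracted through their squares):
(-23/2) R2 = 161/6 - 161/24*e1 e2
(79/6*e1 e2) R2 = 553/72 - 553/18*e1 e2
Summing the partial products and collecting blades:
Answer: 2485/72 - 2695/72*e1 e2


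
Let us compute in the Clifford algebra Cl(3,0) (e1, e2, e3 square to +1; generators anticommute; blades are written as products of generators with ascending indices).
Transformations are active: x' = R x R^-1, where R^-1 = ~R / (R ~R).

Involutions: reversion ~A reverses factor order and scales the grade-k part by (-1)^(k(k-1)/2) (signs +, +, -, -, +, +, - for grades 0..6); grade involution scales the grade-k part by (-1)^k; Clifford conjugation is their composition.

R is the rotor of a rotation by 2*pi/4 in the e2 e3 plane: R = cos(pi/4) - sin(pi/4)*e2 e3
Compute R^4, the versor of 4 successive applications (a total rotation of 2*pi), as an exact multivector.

Rotor phase runs at HALF the rotation angle; powers of one rotor simply add phase, so after 4 steps in e2 e3 the phase is 4*pi/4 = pi and R^4 = cos(pi) - sin(pi)*e2 e3.
cos(pi) = -1 and sin(pi) = 0, so R^4 = -1. The total rotation 2*pi is 1 full turn, so every vector returns to itself, yet the rotor is -1, on the OTHER sheet of the double cover (an odd number of 2*pi turns).
Answer: -1


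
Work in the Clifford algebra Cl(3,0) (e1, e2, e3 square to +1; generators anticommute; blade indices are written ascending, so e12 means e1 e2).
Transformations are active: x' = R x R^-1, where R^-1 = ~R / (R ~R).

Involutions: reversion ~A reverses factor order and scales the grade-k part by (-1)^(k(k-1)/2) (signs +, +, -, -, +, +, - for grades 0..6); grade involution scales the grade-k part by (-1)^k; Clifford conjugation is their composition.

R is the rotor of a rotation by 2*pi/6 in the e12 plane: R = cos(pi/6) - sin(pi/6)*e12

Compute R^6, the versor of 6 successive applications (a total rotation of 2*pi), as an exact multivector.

The rotor phase is half the rotation angle and phases add under composition, so 6 steps in the e12 plane accumulate phase 6*(pi/6) = pi: R^6 = cos(pi) - sin(pi)*e12.
cos(pi) = -1 and sin(pi) = 0, so R^6 = -1. The total rotation 2*pi is 1 full turn, so every vector returns to itself, yet the rotor is -1, on the OTHER sheet of the double cover (an odd number of 2*pi turns).
Answer: -1


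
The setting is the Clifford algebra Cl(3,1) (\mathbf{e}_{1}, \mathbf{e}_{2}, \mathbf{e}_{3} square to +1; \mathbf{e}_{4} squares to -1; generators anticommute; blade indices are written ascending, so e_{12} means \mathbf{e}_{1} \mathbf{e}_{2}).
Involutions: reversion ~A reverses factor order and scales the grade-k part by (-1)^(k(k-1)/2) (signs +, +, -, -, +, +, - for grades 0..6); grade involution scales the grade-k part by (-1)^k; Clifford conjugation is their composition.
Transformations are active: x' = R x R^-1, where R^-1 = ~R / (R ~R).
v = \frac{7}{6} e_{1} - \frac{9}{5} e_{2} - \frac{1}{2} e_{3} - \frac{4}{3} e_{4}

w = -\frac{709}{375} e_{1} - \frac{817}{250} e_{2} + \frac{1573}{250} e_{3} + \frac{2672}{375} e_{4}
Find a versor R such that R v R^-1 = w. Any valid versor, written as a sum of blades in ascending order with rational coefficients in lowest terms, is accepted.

Key observation: q(v) = q(w) = \frac{461}{150} (sandwiches preserve the norm), so R = v + w = -\frac{181}{250} e_{1} - \frac{1267}{250} e_{2} + \frac{724}{125} e_{3} + \frac{724}{125} e_{4} works whenever it is invertible — the component of v along it is kept and (v - w)/2 reverses, sending v to w.
Answer: -\frac{181}{250} e_{1} - \frac{1267}{250} e_{2} + \frac{724}{125} e_{3} + \frac{724}{125} e_{4}


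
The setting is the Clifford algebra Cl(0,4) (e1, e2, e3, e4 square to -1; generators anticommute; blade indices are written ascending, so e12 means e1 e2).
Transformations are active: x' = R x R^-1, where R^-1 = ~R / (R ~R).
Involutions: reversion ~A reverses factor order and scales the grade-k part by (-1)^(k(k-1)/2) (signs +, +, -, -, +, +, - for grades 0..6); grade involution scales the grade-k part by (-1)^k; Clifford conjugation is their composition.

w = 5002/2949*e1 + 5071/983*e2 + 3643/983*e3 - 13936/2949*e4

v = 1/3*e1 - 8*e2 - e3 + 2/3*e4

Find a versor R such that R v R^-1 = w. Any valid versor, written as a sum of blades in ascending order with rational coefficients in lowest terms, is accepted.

Here q(v) = q(w) = -590/9; the classical choice R = v + w = 1995/983*e1 - 2793/983*e2 + 2660/983*e3 - 3990/983*e4 then realises v -> w under the sandwich.
Answer: 1995/983*e1 - 2793/983*e2 + 2660/983*e3 - 3990/983*e4


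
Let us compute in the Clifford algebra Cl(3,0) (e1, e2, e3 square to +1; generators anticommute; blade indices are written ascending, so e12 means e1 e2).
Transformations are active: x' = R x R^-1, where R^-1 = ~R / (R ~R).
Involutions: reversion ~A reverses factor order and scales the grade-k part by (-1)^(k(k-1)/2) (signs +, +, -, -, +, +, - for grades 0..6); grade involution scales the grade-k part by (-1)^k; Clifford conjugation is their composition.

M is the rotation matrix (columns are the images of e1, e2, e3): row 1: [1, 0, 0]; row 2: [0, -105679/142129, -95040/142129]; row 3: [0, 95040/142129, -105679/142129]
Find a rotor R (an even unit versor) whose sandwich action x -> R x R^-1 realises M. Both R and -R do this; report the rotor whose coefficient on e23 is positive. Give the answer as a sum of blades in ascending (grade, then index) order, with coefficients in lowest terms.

Method: write R = a + b12*e12 + b13*e13 + b23*e23 with a^2 + b12^2 + b13^2 + b23^2 = 1 (so R^-1 = ~R). Expanding the columns R e_j ~R gives tr M = 4a^2 - 1 and, from the antisymmetric part, M21 - M12 = -4a*b12, M13 - M31 = 4a*b13, M32 - M23 = -4a*b23.
Here tr M = -69229/142129, so a^2 = (1 + tr M)/4 = 18225/142129 and a = ±135/377. Taking a = 135/377: M21 - M12 = 0, M13 - M31 = 0, M32 - M23 = 190080/142129, giving b12 = 0, b13 = 0, b23 = -352/377, i.e. R = 135/377 - 352/377*e23.
Its e23 coefficient is negative, so report the other preimage -R.
Answer: -135/377 + 352/377*e23. Why the constraint matters: R and -R act identically through the sandwich — M has trace -69229/142129 either way — so only the sign condition on e23 picks one of the two preimages.


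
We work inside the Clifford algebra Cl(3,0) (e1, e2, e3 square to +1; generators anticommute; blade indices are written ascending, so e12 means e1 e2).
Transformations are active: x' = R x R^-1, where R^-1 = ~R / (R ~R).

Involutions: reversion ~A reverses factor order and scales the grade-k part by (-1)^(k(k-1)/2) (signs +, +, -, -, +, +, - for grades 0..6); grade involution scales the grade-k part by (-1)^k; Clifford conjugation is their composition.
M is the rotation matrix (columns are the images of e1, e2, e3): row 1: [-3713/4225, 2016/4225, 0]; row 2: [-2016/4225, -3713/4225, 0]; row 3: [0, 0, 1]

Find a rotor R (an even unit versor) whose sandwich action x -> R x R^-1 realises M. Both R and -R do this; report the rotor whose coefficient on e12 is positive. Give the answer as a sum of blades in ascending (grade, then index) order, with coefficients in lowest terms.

Method: write R = a + b12*e12 + b13*e13 + b23*e23 with a^2 + b12^2 + b13^2 + b23^2 = 1 (so R^-1 = ~R). Expanding the columns R e_j ~R gives tr M = 4a^2 - 1 and, from the antisymmetric part, M21 - M12 = -4a*b12, M13 - M31 = 4a*b13, M32 - M23 = -4a*b23.
Here tr M = -3201/4225, so a^2 = (1 + tr M)/4 = 256/4225 and a = ±16/65. Taking a = 16/65: M21 - M12 = -4032/4225, M13 - M31 = 0, M32 - M23 = 0, giving b12 = 63/65, b13 = 0, b23 = 0, i.e. R = 16/65 + 63/65*e12.
Its e12 coefficient is already positive.
Answer: 16/65 + 63/65*e12. Key observation: the double cover Spin(3) -> SO(3) sends R and -R to the same matrix (trace -3201/4225 here), so the stated sign of the e12 coefficient is what selects one sheet.


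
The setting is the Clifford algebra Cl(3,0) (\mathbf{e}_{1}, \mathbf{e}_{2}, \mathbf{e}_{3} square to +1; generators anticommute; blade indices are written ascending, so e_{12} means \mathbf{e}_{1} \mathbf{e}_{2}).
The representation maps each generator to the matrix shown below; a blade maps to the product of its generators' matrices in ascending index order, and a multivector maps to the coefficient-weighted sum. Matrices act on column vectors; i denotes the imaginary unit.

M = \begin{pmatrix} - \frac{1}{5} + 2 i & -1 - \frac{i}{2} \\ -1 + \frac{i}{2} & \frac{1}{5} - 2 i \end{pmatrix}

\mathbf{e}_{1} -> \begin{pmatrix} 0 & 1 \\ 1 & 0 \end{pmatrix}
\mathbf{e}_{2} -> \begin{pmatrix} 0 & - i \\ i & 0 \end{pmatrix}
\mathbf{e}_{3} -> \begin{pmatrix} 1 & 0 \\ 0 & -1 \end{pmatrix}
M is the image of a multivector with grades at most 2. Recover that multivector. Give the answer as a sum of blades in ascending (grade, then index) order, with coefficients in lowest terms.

Method: 1, rho(e_{1}), rho(e_{2}), rho(e_{3}) form a trace-orthogonal basis of the 2x2 complex matrices (tr(X Y) = 2 if X = Y, else 0), so M = m0*1 + m1*rho(e_{1}) + m2*rho(e_{2}) + m3*rho(e_{3}) with m0 = tr(M)/2 = 0, m1 = tr(M rho(e_{1}))/2 = -1, m2 = tr(M rho(e_{2}))/2 = \frac{1}{2}, m3 = tr(M rho(e_{3}))/2 = - \frac{1}{5} + 2 i.
Multiplying table entries, the bivector images are rho(e_{12}) = i*rho(e_{3}), rho(e_{13}) = -i*rho(e_{2}), rho(e_{23}) = i*rho(e_{1}); with real blade coefficients the real parts of m0..m3 are the coefficients of 1, e_{1}, e_{2}, e_{3} and the imaginary parts give the bivectors (e_{23}: Im m1, e_{13}: -Im m2, e_{12}: Im m3).
Answer: -e_{1} + \frac{1}{2} e_{2} - \frac{1}{5} e_{3} + 2 e_{12}


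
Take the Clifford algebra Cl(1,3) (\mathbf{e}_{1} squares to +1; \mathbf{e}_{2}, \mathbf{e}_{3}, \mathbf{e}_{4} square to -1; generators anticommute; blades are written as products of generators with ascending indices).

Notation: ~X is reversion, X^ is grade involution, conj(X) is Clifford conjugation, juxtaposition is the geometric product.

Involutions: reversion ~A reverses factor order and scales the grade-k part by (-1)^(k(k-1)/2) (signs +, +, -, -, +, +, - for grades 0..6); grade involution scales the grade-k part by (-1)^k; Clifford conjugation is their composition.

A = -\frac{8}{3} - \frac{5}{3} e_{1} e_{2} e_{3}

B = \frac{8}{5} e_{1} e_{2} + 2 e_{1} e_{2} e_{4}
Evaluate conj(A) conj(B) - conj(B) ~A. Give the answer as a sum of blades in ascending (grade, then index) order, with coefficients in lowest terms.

first term: \frac{8}{3} e_{3} + \frac{64}{15} e_{1} e_{2} - \frac{10}{3} e_{3} e_{4} - \frac{16}{3} e_{1} e_{2} e_{4}
second term: -\frac{8}{3} e_{3} + \frac{64}{15} e_{1} e_{2} - \frac{10}{3} e_{3} e_{4} - \frac{16}{3} e_{1} e_{2} e_{4}
Answer: \frac{16}{3} e_{3}


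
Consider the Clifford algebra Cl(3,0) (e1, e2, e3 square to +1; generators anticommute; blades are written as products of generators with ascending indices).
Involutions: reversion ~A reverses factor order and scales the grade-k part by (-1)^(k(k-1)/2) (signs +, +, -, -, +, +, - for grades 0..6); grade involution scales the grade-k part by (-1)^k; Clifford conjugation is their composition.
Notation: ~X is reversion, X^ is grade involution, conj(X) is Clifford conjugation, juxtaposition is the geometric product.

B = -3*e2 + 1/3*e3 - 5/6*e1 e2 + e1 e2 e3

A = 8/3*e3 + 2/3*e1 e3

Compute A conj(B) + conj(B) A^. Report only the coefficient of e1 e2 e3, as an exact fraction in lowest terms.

first term: -8/9 - 2/9*e1 + 2/3*e2 + 8/3*e1 e2 - 67/9*e2 e3 + 2/9*e1 e2 e3
second term: 8/9 + 2/9*e1 + 2/3*e2 - 8/3*e1 e2 - 77/9*e2 e3 - 38/9*e1 e2 e3
Answer: -4


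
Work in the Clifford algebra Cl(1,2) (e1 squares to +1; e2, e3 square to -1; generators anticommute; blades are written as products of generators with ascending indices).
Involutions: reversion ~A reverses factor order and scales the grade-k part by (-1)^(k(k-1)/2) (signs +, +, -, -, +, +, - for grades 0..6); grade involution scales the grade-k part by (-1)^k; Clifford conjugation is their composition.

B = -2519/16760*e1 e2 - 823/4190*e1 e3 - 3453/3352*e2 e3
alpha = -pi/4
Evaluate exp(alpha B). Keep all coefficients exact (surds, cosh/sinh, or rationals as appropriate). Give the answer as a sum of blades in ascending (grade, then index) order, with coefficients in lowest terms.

B^2 term by term: the squares give (-2519/16760)^2*(e1 e2)^2 + (-823/4190)^2*(e1 e3)^2 + (-3453/3352)^2*(e2 e3)^2 = 6345361/280897600*(+1) + 677329/17556100*(+1) + 11923209/11235904*(-1) = -1 (each basis 2-blade squares to minus the product of its generators' squares); cross terms between blades sharing an index anticommute and cancel. So B^2 = -1.
B^2 = -1 — circular case — the even/odd split gives cos and sin: l = 1, alpha*l = -pi/4, so exp(alpha B) = cos(-pi/4) + (sin(-pi/4)/1)*B = sqrt(2)/2 + (-sqrt(2)/2)*B.
Answer: sqrt(2)/2 + 2519*sqrt(2)/33520*e1 e2 + 823*sqrt(2)/8380*e1 e3 + 3453*sqrt(2)/6704*e2 e3


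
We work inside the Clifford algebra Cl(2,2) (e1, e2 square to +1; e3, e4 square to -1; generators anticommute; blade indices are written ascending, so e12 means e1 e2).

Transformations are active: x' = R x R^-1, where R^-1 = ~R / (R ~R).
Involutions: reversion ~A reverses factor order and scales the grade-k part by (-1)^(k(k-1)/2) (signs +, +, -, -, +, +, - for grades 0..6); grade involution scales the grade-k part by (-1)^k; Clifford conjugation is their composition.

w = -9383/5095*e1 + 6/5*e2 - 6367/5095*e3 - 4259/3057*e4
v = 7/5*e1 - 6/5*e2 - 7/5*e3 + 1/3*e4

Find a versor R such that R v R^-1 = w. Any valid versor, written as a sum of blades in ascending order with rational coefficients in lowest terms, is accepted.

A norm check does it: q(v) = q(w) = 299/225, hence R = v + w = -450/1019*e1 - 2700/1019*e3 - 1080/1019*e4 realises the map — parallel part kept, (v - w)/2 negated, v carried to w.
Answer: -450/1019*e1 - 2700/1019*e3 - 1080/1019*e4


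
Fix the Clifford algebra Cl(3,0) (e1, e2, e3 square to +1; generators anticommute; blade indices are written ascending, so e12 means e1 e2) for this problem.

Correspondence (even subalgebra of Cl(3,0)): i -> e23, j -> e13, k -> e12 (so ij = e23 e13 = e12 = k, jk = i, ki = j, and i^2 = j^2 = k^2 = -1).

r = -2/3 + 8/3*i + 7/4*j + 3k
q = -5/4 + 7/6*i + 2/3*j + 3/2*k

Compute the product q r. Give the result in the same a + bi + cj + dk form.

In blades: q = -5/4 + 3/2*e12 + 2/3*e13 + 7/6*e23, r = -2/3 + 3*e12 + 7/4*e13 + 8/3*e23.
Distribute q over r term by term (generator squares from the signature, products reordered to ascending indices): (-5/4)*r = 5/6 - 15/4*e12 - 35/16*e13 - 10/3*e23; (3/2*e12)*r = -9/2 - e12 + 4*e13 - 21/8*e23; (2/3*e13)*r = -7/6 - 16/9*e12 - 4/9*e13 + 2*e23; (7/6*e23)*r = -28/9 + 49/24*e12 - 7/2*e13 - 7/9*e23.
Sum: -143/18 - 323/72*e12 - 307/144*e13 - 341/72*e23; translating back through the correspondence:
Answer: -143/18 - 341/72*i - 307/144*j - 323/72*k


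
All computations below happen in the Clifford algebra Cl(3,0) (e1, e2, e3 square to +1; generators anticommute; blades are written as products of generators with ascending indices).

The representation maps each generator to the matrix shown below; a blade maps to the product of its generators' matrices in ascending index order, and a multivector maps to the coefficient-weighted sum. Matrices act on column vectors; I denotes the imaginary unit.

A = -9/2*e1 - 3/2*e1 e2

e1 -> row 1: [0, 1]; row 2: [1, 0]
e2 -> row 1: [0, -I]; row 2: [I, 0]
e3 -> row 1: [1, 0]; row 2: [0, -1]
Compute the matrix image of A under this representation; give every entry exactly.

Bivector images (products of the table entries): rho(e1 e2) = rho(e1)rho(e2) = row 1: [I, 0]; row 2: [0, -I].
M = (-9/2)*rho(e1) + (-3/2)*rho(e1 e2), summed entrywise:
Answer: row 1: [-3*I/2, -9/2]; row 2: [-9/2, 3*I/2]


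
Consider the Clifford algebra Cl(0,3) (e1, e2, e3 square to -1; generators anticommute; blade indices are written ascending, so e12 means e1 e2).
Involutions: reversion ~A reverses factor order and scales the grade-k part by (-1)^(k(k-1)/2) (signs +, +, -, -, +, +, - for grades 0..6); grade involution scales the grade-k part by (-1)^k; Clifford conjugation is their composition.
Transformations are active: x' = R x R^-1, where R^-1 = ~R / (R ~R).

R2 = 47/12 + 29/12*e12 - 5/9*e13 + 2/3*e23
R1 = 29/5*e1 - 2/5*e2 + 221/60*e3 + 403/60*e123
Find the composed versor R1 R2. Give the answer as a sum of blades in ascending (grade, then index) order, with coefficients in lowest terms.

Distribute over the terms of R1 (each basis-blade product reordered to ascending indices, repeated generators contracted through their squares):
(29/5*e1) R2 = 1363/60*e1 - 841/60*e2 + 29/9*e3 + 58/15*e123
(-2/5*e2) R2 = -29/30*e1 - 47/30*e2 + 4/15*e3 - 2/9*e123
(221/60*e3) R2 = -221/108*e1 + 221/90*e2 + 10387/720*e3 + 6409/720*e123
(403/60*e123) R2 = -403/90*e1 - 403/108*e2 - 11687/720*e3 + 18941/720*e123
Summing the partial products and collecting blades:
Answer: 4111/270*e1 - 2276/135*e2 + 101/60*e3 + 13987/360*e123


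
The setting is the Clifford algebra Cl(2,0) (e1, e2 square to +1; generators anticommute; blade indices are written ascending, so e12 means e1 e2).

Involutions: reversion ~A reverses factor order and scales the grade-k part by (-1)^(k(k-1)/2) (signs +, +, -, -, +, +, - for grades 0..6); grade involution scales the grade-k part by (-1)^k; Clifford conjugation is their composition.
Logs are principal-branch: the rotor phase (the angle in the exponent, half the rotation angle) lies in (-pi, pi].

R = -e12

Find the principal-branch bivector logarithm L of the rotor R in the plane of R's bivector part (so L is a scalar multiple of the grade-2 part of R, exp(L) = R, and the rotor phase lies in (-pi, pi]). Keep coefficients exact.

The scalar part of R is 0, which fixes the principal-branch rotor phase; the unit plane is then the bivector part divided by the sine of that phase, and L is that plane scaled by the phase.
Concretely: cos(phase) = 0 gives phase = ±pi/2, and since phase/sin(phase) is even the sign is immaterial: L = (phase/sin(phase)) * <R>_2 = (pi/2) * <R>_2.
Answer: -pi/2*e12


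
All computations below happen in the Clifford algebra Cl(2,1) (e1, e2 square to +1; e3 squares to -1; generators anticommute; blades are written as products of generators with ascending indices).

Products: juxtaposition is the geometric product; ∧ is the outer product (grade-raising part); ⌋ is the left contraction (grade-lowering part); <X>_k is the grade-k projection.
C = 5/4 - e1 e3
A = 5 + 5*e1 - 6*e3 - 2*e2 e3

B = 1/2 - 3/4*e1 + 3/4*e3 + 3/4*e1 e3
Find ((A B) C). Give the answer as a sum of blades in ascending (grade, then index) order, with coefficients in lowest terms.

step 1: 13/4 - 23/4*e1 + 3/2*e2 + 9/2*e3 + 3/2*e1 e2 + 3*e1 e3 - e2 e3 + 3/2*e1 e2 e3
step 2: 17/16 - 187/16*e1 + 27/8*e2 + 91/8*e3 + 7/8*e1 e2 + 1/2*e1 e3 + 1/4*e2 e3 + 27/8*e1 e2 e3
Answer: 17/16 - 187/16*e1 + 27/8*e2 + 91/8*e3 + 7/8*e1 e2 + 1/2*e1 e3 + 1/4*e2 e3 + 27/8*e1 e2 e3


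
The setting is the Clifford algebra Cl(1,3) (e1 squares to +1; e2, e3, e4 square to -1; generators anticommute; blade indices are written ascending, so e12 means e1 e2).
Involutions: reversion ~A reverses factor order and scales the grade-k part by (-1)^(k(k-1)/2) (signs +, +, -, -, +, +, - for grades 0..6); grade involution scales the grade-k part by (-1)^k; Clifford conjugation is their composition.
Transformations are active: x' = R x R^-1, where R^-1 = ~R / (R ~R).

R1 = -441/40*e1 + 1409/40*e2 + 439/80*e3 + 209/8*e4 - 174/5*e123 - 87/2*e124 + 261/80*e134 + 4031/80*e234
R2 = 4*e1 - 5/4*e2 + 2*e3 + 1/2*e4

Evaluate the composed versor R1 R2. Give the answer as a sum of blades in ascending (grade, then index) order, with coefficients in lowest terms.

Distribute over the terms of R2 (each basis-blade product reordered to ascending indices, repeated generators contracted through their squares):
R1 (4*e1) = -441/10 - 1409/10*e12 - 439/20*e13 - 209/2*e14 - 696/5*e23 - 174*e24 + 261/20*e34 - 4031/20*e1234
R1 (-5/4*e2) = 1409/32 + 441/32*e12 + 87/2*e13 + 435/8*e14 + 439/64*e23 + 1045/32*e24 + 4031/64*e34 - 261/64*e1234
R1 (2*e3) = -439/40 + 348/5*e12 - 441/20*e13 + 261/40*e14 + 1409/20*e23 + 4031/40*e24 - 209/4*e34 + 87*e1234
R1 (1/2*e4) = -209/16 + 87/4*e12 - 261/160*e13 - 441/80*e14 - 4031/160*e23 + 1409/80*e24 + 439/160*e34 - 87/5*e1234
Summing the partial products and collecting blades:
Answer: -3857/160 - 5723/160*e12 - 341/160*e13 - 3929/80*e14 - 27867/320*e23 - 3673/160*e24 + 8489/320*e34 - 43529/320*e1234


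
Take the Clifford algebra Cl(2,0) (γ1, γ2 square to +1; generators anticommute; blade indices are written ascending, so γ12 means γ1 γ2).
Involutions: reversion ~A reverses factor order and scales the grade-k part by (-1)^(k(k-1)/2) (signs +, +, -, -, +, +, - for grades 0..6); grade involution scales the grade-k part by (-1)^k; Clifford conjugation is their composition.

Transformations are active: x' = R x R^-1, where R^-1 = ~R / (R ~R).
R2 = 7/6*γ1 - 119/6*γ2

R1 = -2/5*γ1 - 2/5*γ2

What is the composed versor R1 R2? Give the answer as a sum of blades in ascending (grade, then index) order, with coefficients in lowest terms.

Distribute over the terms of R1 (each basis-blade product reordered to ascending indices, repeated generators contracted through their squares):
(-2/5*γ1) R2 = -7/15 + 119/15*γ12
(-2/5*γ2) R2 = 119/15 + 7/15*γ12
Summing the partial products and collecting blades:
Answer: 112/15 + 42/5*γ12


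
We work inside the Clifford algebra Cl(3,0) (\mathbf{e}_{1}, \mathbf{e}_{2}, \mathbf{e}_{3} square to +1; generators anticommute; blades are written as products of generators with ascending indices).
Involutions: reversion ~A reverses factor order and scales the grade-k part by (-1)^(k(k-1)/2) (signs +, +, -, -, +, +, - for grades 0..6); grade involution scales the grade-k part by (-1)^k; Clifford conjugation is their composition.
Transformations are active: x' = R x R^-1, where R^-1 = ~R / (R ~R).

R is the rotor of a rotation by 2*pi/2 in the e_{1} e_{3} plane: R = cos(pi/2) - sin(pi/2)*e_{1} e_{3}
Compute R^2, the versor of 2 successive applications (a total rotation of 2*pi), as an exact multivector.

The rotor phase is half the rotation angle and phases add under composition, so 2 steps in the e_{1} e_{3} plane accumulate phase 2*(pi/2) = \pi: R^2 = cos(\pi) - sin(\pi)*e_{1} e_{3}.
cos(\pi) = -1 and sin(\pi) = 0, so R^2 = -1. The total rotation 2*pi is 1 full turn, so every vector returns to itself, yet the rotor is -1, on the OTHER sheet of the double cover (an odd number of 2*pi turns).
Answer: -1


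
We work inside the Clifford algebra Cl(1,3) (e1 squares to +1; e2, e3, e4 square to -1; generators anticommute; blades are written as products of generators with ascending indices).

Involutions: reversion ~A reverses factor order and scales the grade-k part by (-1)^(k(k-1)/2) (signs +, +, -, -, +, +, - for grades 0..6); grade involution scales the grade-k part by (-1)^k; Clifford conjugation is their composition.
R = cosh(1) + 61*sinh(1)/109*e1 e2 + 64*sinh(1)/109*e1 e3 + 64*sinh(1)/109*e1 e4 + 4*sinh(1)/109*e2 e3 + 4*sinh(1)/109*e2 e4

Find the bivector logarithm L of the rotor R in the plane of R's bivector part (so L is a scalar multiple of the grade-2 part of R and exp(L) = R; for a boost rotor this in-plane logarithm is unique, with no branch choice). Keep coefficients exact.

The scalar part of R is cosh(1), which fixes the rapidity magnitude through cosh (cosh is even, so it cannot fix the sign — the bivector part carries that); dividing the bivector part by sinh of the rapidity gives the plane, and L = rapidity * plane, where the joint sign ambiguity of (rapidity, plane) cancels in the product.
Concretely: cosh(rapidity) = cosh(1) gives rapidity = ±1, and since rapidity/sinh(rapidity) is even the sign is immaterial: L = (rapidity/sinh(rapidity)) * <R>_2 = (1/sinh(1)) * <R>_2.
Answer: 61/109*e1 e2 + 64/109*e1 e3 + 64/109*e1 e4 + 4/109*e2 e3 + 4/109*e2 e4


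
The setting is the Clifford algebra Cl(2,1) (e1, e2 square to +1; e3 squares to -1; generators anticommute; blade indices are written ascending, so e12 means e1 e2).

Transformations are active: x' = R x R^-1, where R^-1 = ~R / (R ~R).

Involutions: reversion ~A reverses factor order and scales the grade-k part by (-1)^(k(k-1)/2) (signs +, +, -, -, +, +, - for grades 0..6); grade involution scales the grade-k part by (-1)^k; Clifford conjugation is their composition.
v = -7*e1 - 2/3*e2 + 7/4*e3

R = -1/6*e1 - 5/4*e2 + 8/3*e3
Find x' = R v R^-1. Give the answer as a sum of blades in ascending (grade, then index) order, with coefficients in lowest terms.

~R = -1/6*e1 - 5/4*e2 + 8/3*e3, and R ~R = -265/48, so R^-1 = ~R / (-265/48).
R v = -8/3 - 311/36*e12 + 147/8*e13 - 59/144*e23
Answer: 5437/795*e1 - 86/159*e2 + 2627/3180*e3


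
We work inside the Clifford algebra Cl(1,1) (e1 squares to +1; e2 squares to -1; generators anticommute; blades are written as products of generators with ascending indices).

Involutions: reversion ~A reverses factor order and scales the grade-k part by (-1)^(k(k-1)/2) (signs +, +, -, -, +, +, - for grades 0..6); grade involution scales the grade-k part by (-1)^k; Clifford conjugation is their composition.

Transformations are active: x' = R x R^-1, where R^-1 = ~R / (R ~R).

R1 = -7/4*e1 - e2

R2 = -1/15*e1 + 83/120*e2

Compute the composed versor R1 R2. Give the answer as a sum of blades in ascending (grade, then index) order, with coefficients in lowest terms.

Distribute over the terms of R1 (each basis-blade product reordered to ascending indices, repeated generators contracted through their squares):
(-7/4*e1) R2 = 7/60 - 581/480*e1 e2
(-e2) R2 = 83/120 - 1/15*e1 e2
Summing the partial products and collecting blades:
Answer: 97/120 - 613/480*e1 e2


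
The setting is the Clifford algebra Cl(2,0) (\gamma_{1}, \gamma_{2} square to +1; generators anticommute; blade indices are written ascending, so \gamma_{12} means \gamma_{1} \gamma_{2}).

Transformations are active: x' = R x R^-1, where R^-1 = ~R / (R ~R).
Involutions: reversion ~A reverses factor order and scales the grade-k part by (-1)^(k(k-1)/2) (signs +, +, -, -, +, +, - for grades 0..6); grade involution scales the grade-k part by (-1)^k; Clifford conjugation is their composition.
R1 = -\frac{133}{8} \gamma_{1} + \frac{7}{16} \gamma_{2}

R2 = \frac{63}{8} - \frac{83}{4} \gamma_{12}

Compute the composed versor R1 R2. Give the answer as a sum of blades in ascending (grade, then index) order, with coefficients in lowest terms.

Distribute over the terms of R1 (each basis-blade product reordered to ascending indices, repeated generators contracted through their squares):
(-\frac{133}{8} \gamma_{1}) R2 = -\frac{8379}{64} \gamma_{1} + \frac{11039}{32} \gamma_{2}
(\frac{7}{16} \gamma_{2}) R2 = \frac{581}{64} \gamma_{1} + \frac{441}{128} \gamma_{2}
Summing the partial products and collecting blades:
Answer: -\frac{3899}{32} \gamma_{1} + \frac{44597}{128} \gamma_{2}


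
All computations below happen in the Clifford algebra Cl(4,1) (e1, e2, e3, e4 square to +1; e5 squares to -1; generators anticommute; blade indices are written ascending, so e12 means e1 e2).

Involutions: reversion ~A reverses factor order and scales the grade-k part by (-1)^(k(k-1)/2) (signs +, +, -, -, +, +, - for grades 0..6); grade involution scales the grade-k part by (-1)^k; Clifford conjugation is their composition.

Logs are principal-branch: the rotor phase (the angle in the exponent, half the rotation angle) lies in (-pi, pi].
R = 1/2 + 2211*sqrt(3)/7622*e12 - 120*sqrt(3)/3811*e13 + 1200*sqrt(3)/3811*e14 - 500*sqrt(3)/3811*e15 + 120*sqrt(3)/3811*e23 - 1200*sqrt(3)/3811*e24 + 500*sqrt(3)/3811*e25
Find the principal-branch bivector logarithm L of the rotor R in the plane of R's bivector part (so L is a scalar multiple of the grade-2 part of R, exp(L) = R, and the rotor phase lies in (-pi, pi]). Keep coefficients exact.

The scalar part of R is 1/2, which fixes the principal-branch rotor phase; the unit plane is then the bivector part divided by the sine of that phase, and L is that plane scaled by the phase.
Concretely: cos(phase) = 1/2 gives phase = ±pi/3, and since phase/sin(phase) is even the sign is immaterial: L = (phase/sin(phase)) * <R>_2 = (2*sqrt(3)*pi/9) * <R>_2.
Answer: 737*pi/3811*e12 - 80*pi/3811*e13 + 800*pi/3811*e14 - 1000*pi/11433*e15 + 80*pi/3811*e23 - 800*pi/3811*e24 + 1000*pi/11433*e25
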